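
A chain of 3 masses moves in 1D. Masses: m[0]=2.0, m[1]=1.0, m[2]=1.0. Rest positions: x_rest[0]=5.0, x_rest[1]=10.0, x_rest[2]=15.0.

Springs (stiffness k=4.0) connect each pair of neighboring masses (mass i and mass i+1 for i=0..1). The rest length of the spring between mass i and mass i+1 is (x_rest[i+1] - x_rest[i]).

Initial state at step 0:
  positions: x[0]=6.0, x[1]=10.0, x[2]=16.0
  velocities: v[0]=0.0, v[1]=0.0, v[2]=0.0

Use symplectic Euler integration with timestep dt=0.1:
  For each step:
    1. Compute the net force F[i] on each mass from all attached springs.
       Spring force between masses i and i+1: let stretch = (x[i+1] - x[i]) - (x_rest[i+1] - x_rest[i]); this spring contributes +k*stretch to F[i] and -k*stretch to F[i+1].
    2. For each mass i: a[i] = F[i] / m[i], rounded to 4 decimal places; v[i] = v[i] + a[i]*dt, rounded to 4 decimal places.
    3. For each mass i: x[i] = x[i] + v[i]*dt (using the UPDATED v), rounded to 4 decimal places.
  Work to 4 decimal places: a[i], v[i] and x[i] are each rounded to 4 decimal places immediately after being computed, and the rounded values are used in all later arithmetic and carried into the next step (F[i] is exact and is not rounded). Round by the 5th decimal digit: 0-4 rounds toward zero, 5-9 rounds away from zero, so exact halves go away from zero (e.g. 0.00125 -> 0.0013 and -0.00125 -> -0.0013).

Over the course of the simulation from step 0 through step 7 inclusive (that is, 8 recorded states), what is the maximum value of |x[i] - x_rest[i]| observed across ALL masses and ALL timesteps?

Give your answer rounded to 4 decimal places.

Step 0: x=[6.0000 10.0000 16.0000] v=[0.0000 0.0000 0.0000]
Step 1: x=[5.9800 10.0800 15.9600] v=[-0.2000 0.8000 -0.4000]
Step 2: x=[5.9420 10.2312 15.8848] v=[-0.3800 1.5120 -0.7520]
Step 3: x=[5.8898 10.4370 15.7835] v=[-0.5222 2.0578 -1.0134]
Step 4: x=[5.8285 10.6748 15.6683] v=[-0.6128 2.3775 -1.1520]
Step 5: x=[5.7642 10.9184 15.5534] v=[-0.6435 2.4364 -1.1494]
Step 6: x=[5.7029 11.1413 15.4531] v=[-0.6127 2.2287 -1.0034]
Step 7: x=[5.6504 11.3191 15.3803] v=[-0.5250 1.7781 -0.7281]
Max displacement = 1.3191

Answer: 1.3191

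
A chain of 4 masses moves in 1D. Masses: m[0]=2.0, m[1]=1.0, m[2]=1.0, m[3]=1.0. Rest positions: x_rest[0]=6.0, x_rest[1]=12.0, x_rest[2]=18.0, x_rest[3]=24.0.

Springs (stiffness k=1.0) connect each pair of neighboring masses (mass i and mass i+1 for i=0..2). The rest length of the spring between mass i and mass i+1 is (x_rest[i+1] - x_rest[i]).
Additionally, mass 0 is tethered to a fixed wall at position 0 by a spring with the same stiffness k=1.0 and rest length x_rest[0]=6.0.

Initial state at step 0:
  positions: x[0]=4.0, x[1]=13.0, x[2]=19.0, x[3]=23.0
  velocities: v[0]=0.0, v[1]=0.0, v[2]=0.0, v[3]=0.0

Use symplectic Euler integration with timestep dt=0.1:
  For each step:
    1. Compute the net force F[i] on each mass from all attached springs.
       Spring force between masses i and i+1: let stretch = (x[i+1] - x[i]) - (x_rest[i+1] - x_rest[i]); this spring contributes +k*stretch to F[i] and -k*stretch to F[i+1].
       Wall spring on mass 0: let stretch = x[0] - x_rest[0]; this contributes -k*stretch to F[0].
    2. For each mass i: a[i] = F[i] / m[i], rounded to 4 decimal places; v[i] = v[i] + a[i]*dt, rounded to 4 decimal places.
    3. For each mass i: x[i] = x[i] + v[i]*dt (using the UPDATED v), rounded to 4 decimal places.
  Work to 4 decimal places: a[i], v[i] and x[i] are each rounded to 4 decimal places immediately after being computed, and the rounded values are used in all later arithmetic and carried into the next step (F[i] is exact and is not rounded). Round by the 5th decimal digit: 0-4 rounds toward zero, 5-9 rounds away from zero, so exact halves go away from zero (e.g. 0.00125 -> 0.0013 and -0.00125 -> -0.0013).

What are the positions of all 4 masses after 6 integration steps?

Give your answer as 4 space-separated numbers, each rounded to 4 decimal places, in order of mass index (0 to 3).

Step 0: x=[4.0000 13.0000 19.0000 23.0000] v=[0.0000 0.0000 0.0000 0.0000]
Step 1: x=[4.0250 12.9700 18.9800 23.0200] v=[0.2500 -0.3000 -0.2000 0.2000]
Step 2: x=[4.0746 12.9107 18.9403 23.0596] v=[0.4960 -0.5935 -0.3970 0.3960]
Step 3: x=[4.1480 12.8233 18.8815 23.1180] v=[0.7341 -0.8742 -0.5880 0.5841]
Step 4: x=[4.2441 12.7097 18.8045 23.1941] v=[0.9605 -1.1359 -0.7702 0.7605]
Step 5: x=[4.3613 12.5724 18.7104 23.2863] v=[1.1716 -1.3730 -0.9407 0.9215]
Step 6: x=[4.4977 12.4144 18.6007 23.3927] v=[1.3641 -1.5803 -1.0969 1.0639]

Answer: 4.4977 12.4144 18.6007 23.3927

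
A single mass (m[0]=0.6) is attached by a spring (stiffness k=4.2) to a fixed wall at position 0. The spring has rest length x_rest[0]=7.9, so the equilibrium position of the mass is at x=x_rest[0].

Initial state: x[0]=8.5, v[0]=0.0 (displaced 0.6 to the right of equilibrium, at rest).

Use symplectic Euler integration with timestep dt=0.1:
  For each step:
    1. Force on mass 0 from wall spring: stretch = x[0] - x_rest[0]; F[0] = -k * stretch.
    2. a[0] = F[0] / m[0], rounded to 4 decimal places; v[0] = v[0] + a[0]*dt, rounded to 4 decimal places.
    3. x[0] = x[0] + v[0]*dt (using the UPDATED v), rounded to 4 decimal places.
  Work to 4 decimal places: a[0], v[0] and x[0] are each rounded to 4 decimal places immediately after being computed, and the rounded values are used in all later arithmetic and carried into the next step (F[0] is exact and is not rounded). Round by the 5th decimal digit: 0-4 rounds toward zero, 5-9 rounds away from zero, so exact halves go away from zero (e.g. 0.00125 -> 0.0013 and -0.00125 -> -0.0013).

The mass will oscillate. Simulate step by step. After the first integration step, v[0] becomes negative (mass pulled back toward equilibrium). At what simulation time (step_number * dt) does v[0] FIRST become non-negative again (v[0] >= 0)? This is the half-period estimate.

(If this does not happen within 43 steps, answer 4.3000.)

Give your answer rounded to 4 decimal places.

Step 0: x=[8.5000] v=[0.0000]
Step 1: x=[8.4580] v=[-0.4200]
Step 2: x=[8.3769] v=[-0.8106]
Step 3: x=[8.2625] v=[-1.1444]
Step 4: x=[8.1227] v=[-1.3982]
Step 5: x=[7.9673] v=[-1.5541]
Step 6: x=[7.8072] v=[-1.6012]
Step 7: x=[7.6536] v=[-1.5362]
Step 8: x=[7.5172] v=[-1.3637]
Step 9: x=[7.4076] v=[-1.0957]
Step 10: x=[7.3325] v=[-0.7510]
Step 11: x=[7.2971] v=[-0.3538]
Step 12: x=[7.3039] v=[0.0682]
First v>=0 after going negative at step 12, time=1.2000

Answer: 1.2000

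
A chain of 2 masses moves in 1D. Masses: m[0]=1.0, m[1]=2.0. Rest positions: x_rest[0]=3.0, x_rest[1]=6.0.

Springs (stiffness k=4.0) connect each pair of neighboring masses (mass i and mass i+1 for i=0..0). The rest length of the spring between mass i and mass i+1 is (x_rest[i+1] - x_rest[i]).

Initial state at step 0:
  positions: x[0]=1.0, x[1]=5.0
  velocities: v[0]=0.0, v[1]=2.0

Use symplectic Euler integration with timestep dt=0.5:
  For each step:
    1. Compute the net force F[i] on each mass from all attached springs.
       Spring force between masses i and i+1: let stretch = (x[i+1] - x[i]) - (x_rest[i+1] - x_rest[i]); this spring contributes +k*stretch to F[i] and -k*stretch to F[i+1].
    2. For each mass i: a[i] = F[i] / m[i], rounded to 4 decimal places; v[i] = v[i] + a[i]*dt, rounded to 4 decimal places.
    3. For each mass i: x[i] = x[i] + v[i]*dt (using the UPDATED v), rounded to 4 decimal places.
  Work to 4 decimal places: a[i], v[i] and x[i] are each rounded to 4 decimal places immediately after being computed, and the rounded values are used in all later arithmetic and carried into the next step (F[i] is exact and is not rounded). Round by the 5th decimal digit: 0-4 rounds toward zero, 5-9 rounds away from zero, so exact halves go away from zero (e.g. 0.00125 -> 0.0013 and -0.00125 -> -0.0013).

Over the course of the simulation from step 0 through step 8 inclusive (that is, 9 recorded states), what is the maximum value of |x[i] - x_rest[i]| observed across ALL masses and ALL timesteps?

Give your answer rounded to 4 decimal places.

Answer: 4.4454

Derivation:
Step 0: x=[1.0000 5.0000] v=[0.0000 2.0000]
Step 1: x=[2.0000 5.5000] v=[2.0000 1.0000]
Step 2: x=[3.5000 5.7500] v=[3.0000 0.5000]
Step 3: x=[4.2500 6.3750] v=[1.5000 1.2500]
Step 4: x=[4.1250 7.4375] v=[-0.2500 2.1250]
Step 5: x=[4.3125 8.3438] v=[0.3750 1.8125]
Step 6: x=[5.5313 8.7344] v=[2.4376 0.7812]
Step 7: x=[6.9532 9.0235] v=[2.8438 0.5781]
Step 8: x=[7.4454 9.7774] v=[0.9844 1.5078]
Max displacement = 4.4454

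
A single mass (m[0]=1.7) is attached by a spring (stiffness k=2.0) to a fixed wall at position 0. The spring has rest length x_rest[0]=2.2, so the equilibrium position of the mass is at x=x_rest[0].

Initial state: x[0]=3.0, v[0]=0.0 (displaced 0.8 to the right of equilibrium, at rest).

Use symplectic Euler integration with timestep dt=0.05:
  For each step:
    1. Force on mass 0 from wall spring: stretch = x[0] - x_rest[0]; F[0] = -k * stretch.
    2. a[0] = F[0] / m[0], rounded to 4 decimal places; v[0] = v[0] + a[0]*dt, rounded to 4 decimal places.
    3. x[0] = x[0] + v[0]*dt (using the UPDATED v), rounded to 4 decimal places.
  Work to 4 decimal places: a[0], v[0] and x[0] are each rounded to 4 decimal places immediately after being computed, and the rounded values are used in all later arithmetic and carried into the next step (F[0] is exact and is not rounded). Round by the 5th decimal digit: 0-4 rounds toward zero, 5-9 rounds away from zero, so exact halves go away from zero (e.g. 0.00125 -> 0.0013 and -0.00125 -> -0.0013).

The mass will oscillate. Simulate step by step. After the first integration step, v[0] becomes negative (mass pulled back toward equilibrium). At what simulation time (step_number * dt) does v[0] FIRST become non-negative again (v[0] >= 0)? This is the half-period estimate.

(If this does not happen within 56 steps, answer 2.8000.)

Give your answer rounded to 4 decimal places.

Step 0: x=[3.0000] v=[0.0000]
Step 1: x=[2.9976] v=[-0.0471]
Step 2: x=[2.9929] v=[-0.0940]
Step 3: x=[2.9859] v=[-0.1406]
Step 4: x=[2.9766] v=[-0.1868]
Step 5: x=[2.9650] v=[-0.2325]
Step 6: x=[2.9511] v=[-0.2775]
Step 7: x=[2.9350] v=[-0.3217]
Step 8: x=[2.9168] v=[-0.3649]
Step 9: x=[2.8964] v=[-0.4071]
Step 10: x=[2.8740] v=[-0.4481]
Step 11: x=[2.8496] v=[-0.4877]
Step 12: x=[2.8233] v=[-0.5259]
Step 13: x=[2.7952] v=[-0.5626]
Step 14: x=[2.7653] v=[-0.5976]
Step 15: x=[2.7338] v=[-0.6309]
Step 16: x=[2.7007] v=[-0.6623]
Step 17: x=[2.6661] v=[-0.6918]
Step 18: x=[2.6301] v=[-0.7192]
Step 19: x=[2.5929] v=[-0.7445]
Step 20: x=[2.5545] v=[-0.7676]
Step 21: x=[2.5151] v=[-0.7885]
Step 22: x=[2.4748] v=[-0.8070]
Step 23: x=[2.4336] v=[-0.8232]
Step 24: x=[2.3918] v=[-0.8369]
Step 25: x=[2.3494] v=[-0.8482]
Step 26: x=[2.3066] v=[-0.8570]
Step 27: x=[2.2634] v=[-0.8633]
Step 28: x=[2.2201] v=[-0.8670]
Step 29: x=[2.1767] v=[-0.8682]
Step 30: x=[2.1334] v=[-0.8668]
Step 31: x=[2.0903] v=[-0.8629]
Step 32: x=[2.0475] v=[-0.8564]
Step 33: x=[2.0051] v=[-0.8474]
Step 34: x=[1.9633] v=[-0.8359]
Step 35: x=[1.9222] v=[-0.8220]
Step 36: x=[1.8819] v=[-0.8057]
Step 37: x=[1.8426] v=[-0.7870]
Step 38: x=[1.8043] v=[-0.7660]
Step 39: x=[1.7672] v=[-0.7427]
Step 40: x=[1.7313] v=[-0.7172]
Step 41: x=[1.6968] v=[-0.6896]
Step 42: x=[1.6638] v=[-0.6600]
Step 43: x=[1.6324] v=[-0.6285]
Step 44: x=[1.6026] v=[-0.5951]
Step 45: x=[1.5746] v=[-0.5600]
Step 46: x=[1.5484] v=[-0.5232]
Step 47: x=[1.5242] v=[-0.4849]
Step 48: x=[1.5019] v=[-0.4451]
Step 49: x=[1.4817] v=[-0.4040]
Step 50: x=[1.4636] v=[-0.3617]
Step 51: x=[1.4477] v=[-0.3184]
Step 52: x=[1.4340] v=[-0.2741]
Step 53: x=[1.4226] v=[-0.2290]
Step 54: x=[1.4134] v=[-0.1833]
Step 55: x=[1.4066] v=[-0.1370]
Step 56: x=[1.4021] v=[-0.0903]
v[0] did not become non-negative within 56 steps; using fallback time=2.8000

Answer: 2.8000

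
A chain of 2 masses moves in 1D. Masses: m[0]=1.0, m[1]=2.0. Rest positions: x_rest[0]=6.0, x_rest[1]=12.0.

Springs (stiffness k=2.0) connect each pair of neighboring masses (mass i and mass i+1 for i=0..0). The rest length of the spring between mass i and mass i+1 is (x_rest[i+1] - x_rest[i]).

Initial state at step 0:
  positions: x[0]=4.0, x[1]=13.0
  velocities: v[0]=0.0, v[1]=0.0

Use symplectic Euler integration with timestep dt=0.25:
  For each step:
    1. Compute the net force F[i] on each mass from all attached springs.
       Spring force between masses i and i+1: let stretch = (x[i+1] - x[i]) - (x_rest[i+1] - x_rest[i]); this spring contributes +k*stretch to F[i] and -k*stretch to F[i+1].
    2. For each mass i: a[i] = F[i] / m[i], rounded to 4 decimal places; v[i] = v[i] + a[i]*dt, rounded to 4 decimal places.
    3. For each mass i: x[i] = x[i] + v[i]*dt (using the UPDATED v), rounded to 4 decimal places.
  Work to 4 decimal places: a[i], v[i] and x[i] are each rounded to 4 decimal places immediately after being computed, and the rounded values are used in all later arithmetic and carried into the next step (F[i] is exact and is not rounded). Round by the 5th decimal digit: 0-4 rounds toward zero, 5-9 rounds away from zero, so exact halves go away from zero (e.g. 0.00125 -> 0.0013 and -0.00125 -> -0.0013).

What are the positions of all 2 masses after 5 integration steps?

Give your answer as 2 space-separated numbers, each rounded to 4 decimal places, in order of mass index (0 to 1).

Answer: 7.5115 11.2444

Derivation:
Step 0: x=[4.0000 13.0000] v=[0.0000 0.0000]
Step 1: x=[4.3750 12.8125] v=[1.5000 -0.7500]
Step 2: x=[5.0547 12.4727] v=[2.7188 -1.3594]
Step 3: x=[5.9117 12.0442] v=[3.4278 -1.7139]
Step 4: x=[6.7852 11.6075] v=[3.4941 -1.7470]
Step 5: x=[7.5115 11.2444] v=[2.9053 -1.4526]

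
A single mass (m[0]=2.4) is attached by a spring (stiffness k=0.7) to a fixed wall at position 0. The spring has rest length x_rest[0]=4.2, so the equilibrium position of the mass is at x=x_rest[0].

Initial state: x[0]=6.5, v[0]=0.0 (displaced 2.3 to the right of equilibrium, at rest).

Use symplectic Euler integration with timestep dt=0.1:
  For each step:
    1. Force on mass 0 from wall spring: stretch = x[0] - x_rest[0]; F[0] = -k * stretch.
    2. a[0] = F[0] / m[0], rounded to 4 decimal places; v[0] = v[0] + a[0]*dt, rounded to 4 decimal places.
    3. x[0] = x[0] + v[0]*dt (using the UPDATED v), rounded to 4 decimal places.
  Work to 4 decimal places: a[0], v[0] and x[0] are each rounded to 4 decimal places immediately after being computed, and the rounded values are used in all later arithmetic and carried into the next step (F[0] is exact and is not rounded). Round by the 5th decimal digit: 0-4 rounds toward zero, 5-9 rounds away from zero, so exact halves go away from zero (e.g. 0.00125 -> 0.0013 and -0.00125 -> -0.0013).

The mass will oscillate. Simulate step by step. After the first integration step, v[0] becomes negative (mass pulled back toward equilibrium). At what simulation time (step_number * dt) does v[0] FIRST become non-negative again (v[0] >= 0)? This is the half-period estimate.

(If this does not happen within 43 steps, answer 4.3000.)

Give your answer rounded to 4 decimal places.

Answer: 4.3000

Derivation:
Step 0: x=[6.5000] v=[0.0000]
Step 1: x=[6.4933] v=[-0.0671]
Step 2: x=[6.4799] v=[-0.1340]
Step 3: x=[6.4599] v=[-0.2005]
Step 4: x=[6.4333] v=[-0.2664]
Step 5: x=[6.4002] v=[-0.3315]
Step 6: x=[6.3606] v=[-0.3957]
Step 7: x=[6.3147] v=[-0.4587]
Step 8: x=[6.2627] v=[-0.5204]
Step 9: x=[6.2046] v=[-0.5806]
Step 10: x=[6.1407] v=[-0.6391]
Step 11: x=[6.0711] v=[-0.6957]
Step 12: x=[5.9961] v=[-0.7503]
Step 13: x=[5.9158] v=[-0.8027]
Step 14: x=[5.8305] v=[-0.8527]
Step 15: x=[5.7405] v=[-0.9003]
Step 16: x=[5.6460] v=[-0.9452]
Step 17: x=[5.5473] v=[-0.9874]
Step 18: x=[5.4446] v=[-1.0267]
Step 19: x=[5.3383] v=[-1.0630]
Step 20: x=[5.2287] v=[-1.0962]
Step 21: x=[5.1161] v=[-1.1262]
Step 22: x=[5.0008] v=[-1.1529]
Step 23: x=[4.8832] v=[-1.1763]
Step 24: x=[4.7636] v=[-1.1962]
Step 25: x=[4.6423] v=[-1.2126]
Step 26: x=[4.5198] v=[-1.2255]
Step 27: x=[4.3963] v=[-1.2348]
Step 28: x=[4.2723] v=[-1.2405]
Step 29: x=[4.1480] v=[-1.2426]
Step 30: x=[4.0239] v=[-1.2411]
Step 31: x=[3.9003] v=[-1.2360]
Step 32: x=[3.7776] v=[-1.2273]
Step 33: x=[3.6561] v=[-1.2150]
Step 34: x=[3.5362] v=[-1.1991]
Step 35: x=[3.4182] v=[-1.1797]
Step 36: x=[3.3025] v=[-1.1569]
Step 37: x=[3.1894] v=[-1.1307]
Step 38: x=[3.0793] v=[-1.1012]
Step 39: x=[2.9725] v=[-1.0685]
Step 40: x=[2.8692] v=[-1.0327]
Step 41: x=[2.7698] v=[-0.9939]
Step 42: x=[2.6746] v=[-0.9522]
Step 43: x=[2.5838] v=[-0.9077]
v[0] did not become non-negative within 43 steps; using fallback time=4.3000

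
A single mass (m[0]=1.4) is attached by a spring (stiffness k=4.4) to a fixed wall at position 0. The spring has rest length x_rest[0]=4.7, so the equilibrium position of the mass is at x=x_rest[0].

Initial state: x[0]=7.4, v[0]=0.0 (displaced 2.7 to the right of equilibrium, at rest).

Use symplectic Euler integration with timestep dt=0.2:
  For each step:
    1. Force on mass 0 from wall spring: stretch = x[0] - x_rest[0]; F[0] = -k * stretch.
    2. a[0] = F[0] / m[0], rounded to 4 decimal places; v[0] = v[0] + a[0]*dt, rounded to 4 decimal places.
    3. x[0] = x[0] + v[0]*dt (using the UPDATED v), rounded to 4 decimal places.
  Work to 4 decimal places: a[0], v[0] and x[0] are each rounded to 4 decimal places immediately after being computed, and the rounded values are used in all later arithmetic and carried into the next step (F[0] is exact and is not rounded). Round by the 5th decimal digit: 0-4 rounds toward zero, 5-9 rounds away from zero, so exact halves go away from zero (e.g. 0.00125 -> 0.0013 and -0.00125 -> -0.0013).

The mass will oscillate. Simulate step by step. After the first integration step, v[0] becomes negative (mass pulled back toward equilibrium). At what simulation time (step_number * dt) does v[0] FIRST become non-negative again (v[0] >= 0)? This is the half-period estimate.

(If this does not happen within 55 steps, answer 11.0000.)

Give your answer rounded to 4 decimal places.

Step 0: x=[7.4000] v=[0.0000]
Step 1: x=[7.0606] v=[-1.6971]
Step 2: x=[6.4244] v=[-3.1809]
Step 3: x=[5.5714] v=[-4.2648]
Step 4: x=[4.6089] v=[-4.8125]
Step 5: x=[3.6579] v=[-4.7552]
Step 6: x=[2.8379] v=[-4.1002]
Step 7: x=[2.2520] v=[-2.9297]
Step 8: x=[1.9738] v=[-1.3910]
Step 9: x=[2.0383] v=[0.3226]
First v>=0 after going negative at step 9, time=1.8000

Answer: 1.8000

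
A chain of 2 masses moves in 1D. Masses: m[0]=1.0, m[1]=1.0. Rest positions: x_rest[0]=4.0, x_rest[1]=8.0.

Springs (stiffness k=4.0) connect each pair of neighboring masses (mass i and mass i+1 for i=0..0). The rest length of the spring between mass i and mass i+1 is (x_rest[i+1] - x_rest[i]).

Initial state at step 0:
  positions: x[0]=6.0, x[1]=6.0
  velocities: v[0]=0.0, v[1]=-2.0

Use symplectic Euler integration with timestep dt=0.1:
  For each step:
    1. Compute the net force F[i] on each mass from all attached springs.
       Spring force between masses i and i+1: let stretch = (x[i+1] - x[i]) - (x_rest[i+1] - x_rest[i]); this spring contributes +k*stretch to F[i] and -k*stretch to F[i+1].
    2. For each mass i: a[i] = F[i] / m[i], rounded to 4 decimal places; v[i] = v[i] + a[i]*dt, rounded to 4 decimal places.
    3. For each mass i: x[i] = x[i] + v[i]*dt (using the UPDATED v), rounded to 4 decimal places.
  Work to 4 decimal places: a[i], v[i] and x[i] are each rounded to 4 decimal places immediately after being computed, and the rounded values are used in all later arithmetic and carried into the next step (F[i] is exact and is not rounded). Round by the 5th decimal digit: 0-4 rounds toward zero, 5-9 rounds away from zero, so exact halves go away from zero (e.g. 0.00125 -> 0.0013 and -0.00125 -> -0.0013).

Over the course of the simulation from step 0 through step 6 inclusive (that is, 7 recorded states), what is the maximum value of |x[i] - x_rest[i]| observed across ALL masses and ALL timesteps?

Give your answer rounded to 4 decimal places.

Answer: 2.0400

Derivation:
Step 0: x=[6.0000 6.0000] v=[0.0000 -2.0000]
Step 1: x=[5.8400 5.9600] v=[-1.6000 -0.4000]
Step 2: x=[5.5248 6.0752] v=[-3.1520 1.1520]
Step 3: x=[5.0716 6.3284] v=[-4.5318 2.5318]
Step 4: x=[4.5087 6.6913] v=[-5.6291 3.6291]
Step 5: x=[3.8731 7.1269] v=[-6.3561 4.3561]
Step 6: x=[3.2076 7.5924] v=[-6.6546 4.6546]
Max displacement = 2.0400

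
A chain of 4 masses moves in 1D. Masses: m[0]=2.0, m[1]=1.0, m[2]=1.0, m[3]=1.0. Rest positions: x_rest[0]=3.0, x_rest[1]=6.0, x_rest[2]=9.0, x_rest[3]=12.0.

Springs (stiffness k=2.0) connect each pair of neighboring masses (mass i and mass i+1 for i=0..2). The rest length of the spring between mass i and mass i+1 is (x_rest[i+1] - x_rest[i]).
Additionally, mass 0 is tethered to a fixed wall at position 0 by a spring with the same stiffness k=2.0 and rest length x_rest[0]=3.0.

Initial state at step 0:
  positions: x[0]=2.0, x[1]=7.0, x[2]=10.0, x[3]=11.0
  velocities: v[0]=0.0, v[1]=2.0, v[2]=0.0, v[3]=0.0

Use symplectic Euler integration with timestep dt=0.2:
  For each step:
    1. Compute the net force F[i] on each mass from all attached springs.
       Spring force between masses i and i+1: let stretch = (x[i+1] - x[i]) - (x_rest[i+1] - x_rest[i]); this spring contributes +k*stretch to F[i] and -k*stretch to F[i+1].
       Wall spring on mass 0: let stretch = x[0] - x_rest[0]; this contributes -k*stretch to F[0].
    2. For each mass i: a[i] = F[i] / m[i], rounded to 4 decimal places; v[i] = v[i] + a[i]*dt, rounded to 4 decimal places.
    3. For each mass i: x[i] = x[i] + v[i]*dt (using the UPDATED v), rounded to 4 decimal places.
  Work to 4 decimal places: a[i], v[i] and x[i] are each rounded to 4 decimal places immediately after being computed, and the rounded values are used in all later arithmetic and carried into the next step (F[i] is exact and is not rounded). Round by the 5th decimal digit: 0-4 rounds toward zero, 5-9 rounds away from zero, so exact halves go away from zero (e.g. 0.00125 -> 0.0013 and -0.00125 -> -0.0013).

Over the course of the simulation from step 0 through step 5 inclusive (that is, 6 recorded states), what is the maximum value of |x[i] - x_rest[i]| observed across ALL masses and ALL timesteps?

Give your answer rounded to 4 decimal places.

Answer: 1.2784

Derivation:
Step 0: x=[2.0000 7.0000 10.0000 11.0000] v=[0.0000 2.0000 0.0000 0.0000]
Step 1: x=[2.1200 7.2400 9.8400 11.1600] v=[0.6000 1.2000 -0.8000 0.8000]
Step 2: x=[2.3600 7.2784 9.5776 11.4544] v=[1.2000 0.1920 -1.3120 1.4720]
Step 3: x=[2.7023 7.1073 9.2814 11.8387] v=[1.7117 -0.8557 -1.4810 1.9213]
Step 4: x=[3.1127 6.7577 9.0159 12.2584] v=[2.0522 -1.7481 -1.3277 2.0984]
Step 5: x=[3.5444 6.2971 8.8291 12.6587] v=[2.1587 -2.3028 -0.9340 2.0014]
Max displacement = 1.2784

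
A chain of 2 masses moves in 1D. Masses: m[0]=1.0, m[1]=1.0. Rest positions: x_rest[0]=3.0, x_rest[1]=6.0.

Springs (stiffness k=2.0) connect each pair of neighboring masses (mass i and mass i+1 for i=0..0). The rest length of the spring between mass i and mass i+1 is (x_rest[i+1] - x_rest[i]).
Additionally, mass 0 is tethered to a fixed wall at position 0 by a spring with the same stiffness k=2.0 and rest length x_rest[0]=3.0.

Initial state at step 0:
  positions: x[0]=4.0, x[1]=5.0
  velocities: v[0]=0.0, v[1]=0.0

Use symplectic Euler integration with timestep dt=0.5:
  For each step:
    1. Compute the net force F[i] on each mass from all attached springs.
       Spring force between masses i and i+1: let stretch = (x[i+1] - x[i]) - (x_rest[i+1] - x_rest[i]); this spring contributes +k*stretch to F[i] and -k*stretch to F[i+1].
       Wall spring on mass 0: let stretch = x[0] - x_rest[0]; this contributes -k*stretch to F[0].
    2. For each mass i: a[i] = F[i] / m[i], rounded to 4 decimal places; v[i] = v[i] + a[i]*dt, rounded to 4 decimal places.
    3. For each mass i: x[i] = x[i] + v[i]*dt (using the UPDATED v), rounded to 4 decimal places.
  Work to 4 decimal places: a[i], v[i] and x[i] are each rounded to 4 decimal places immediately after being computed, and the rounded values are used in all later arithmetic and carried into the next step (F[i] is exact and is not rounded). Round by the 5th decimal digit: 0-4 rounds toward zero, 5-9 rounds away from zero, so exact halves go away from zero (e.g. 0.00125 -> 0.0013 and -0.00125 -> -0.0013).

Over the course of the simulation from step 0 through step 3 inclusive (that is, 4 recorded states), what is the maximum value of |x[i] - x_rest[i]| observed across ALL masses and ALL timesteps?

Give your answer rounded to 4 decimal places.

Step 0: x=[4.0000 5.0000] v=[0.0000 0.0000]
Step 1: x=[2.5000 6.0000] v=[-3.0000 2.0000]
Step 2: x=[1.5000 6.7500] v=[-2.0000 1.5000]
Step 3: x=[2.3750 6.3750] v=[1.7500 -0.7500]
Max displacement = 1.5000

Answer: 1.5000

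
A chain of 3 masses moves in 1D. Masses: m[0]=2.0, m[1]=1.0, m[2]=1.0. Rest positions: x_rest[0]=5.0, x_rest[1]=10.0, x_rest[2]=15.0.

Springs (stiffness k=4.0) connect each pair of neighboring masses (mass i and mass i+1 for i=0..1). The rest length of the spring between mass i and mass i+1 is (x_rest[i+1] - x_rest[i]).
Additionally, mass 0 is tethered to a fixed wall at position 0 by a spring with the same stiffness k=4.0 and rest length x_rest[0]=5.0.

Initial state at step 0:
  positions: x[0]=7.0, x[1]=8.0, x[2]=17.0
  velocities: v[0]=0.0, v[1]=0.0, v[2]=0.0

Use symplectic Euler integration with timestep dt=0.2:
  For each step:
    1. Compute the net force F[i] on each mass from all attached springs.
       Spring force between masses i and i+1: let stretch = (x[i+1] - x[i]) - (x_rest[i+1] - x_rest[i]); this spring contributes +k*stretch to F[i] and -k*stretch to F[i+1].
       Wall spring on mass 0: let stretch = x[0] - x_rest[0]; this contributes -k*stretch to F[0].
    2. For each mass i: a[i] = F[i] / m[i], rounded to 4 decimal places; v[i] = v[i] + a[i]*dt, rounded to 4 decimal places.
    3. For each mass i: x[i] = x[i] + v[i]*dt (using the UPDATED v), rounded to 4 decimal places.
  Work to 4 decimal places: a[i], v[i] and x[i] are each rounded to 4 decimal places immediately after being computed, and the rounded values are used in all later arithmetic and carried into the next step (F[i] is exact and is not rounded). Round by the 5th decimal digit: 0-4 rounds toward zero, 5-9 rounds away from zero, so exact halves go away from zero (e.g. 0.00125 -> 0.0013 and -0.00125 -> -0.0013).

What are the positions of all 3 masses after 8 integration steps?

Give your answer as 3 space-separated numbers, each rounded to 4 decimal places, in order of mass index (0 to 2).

Step 0: x=[7.0000 8.0000 17.0000] v=[0.0000 0.0000 0.0000]
Step 1: x=[6.5200 9.2800 16.3600] v=[-2.4000 6.4000 -3.2000]
Step 2: x=[5.7392 11.2512 15.3872] v=[-3.9040 9.8560 -4.8640]
Step 3: x=[4.9402 13.0022 14.5526] v=[-3.9949 8.7552 -4.1728]
Step 4: x=[4.3910 13.7114 14.2700] v=[-2.7462 3.5459 -1.4131]
Step 5: x=[4.2361 13.0187 14.6980] v=[-0.7744 -3.4635 2.1400]
Step 6: x=[4.4449 11.1895 15.6573] v=[1.0442 -9.1461 4.7966]
Step 7: x=[4.8377 8.9960 16.7018] v=[1.9641 -10.9675 5.2224]
Step 8: x=[5.1762 7.3701 17.3134] v=[1.6923 -8.1295 3.0578]

Answer: 5.1762 7.3701 17.3134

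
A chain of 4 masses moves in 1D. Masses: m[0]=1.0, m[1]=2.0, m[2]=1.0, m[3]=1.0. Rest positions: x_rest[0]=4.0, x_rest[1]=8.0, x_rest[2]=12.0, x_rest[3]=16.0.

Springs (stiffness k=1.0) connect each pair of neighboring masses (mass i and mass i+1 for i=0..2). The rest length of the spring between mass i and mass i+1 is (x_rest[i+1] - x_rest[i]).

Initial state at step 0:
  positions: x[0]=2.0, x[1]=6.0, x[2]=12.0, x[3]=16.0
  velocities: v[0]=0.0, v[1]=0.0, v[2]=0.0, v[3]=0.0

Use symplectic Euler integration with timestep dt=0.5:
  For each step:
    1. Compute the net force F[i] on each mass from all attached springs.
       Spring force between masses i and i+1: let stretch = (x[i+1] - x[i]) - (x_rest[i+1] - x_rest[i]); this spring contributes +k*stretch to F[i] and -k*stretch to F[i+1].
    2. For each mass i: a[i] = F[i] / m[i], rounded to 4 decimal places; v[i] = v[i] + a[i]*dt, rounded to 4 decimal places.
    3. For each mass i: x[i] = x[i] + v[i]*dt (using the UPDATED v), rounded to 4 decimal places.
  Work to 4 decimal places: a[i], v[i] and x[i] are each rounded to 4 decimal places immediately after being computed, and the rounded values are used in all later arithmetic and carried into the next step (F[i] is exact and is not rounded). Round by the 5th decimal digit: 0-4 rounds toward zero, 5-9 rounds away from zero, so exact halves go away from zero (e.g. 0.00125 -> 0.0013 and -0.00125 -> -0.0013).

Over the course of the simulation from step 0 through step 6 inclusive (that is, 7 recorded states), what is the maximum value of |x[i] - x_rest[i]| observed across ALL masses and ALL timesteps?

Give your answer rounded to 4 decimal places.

Step 0: x=[2.0000 6.0000 12.0000 16.0000] v=[0.0000 0.0000 0.0000 0.0000]
Step 1: x=[2.0000 6.2500 11.5000 16.0000] v=[0.0000 0.5000 -1.0000 0.0000]
Step 2: x=[2.0625 6.6250 10.8125 15.8750] v=[0.1250 0.7500 -1.3750 -0.2500]
Step 3: x=[2.2657 6.9532 10.3438 15.4844] v=[0.4063 0.6563 -0.9375 -0.7813]
Step 4: x=[2.6408 7.1193 10.3126 14.8086] v=[0.7501 0.3321 -0.0625 -1.3516]
Step 5: x=[3.1355 7.1247 10.6071 14.0088] v=[0.9894 0.0108 0.5889 -1.5996]
Step 6: x=[3.6275 7.0668 10.8814 13.3586] v=[0.9840 -0.1159 0.5486 -1.3005]
Max displacement = 2.6414

Answer: 2.6414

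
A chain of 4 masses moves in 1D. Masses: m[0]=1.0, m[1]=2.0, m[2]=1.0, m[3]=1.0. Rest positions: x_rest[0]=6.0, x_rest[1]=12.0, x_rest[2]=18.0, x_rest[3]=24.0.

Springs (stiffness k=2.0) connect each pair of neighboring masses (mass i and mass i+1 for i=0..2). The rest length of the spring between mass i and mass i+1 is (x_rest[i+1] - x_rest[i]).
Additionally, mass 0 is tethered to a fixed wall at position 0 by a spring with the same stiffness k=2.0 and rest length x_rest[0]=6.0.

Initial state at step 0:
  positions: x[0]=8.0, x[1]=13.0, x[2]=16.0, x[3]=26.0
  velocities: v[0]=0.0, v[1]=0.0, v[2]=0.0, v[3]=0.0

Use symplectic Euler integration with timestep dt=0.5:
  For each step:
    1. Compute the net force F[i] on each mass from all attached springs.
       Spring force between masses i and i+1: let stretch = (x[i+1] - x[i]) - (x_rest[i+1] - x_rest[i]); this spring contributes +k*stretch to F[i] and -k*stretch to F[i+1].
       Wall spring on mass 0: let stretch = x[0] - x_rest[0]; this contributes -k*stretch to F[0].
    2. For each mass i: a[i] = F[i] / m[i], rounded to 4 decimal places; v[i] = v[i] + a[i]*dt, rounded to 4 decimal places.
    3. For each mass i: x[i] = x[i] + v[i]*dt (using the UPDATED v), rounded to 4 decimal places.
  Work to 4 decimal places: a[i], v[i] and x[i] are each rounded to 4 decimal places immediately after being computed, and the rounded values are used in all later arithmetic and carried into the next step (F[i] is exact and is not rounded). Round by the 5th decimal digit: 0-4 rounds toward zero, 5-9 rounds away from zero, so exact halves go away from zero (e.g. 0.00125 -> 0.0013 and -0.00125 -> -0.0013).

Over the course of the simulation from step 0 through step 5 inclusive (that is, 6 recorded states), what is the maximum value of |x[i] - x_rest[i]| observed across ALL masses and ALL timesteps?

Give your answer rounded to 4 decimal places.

Step 0: x=[8.0000 13.0000 16.0000 26.0000] v=[0.0000 0.0000 0.0000 0.0000]
Step 1: x=[6.5000 12.5000 19.5000 24.0000] v=[-3.0000 -1.0000 7.0000 -4.0000]
Step 2: x=[4.7500 12.2500 21.7500 22.7500] v=[-3.5000 -0.5000 4.5000 -2.5000]
Step 3: x=[4.3750 12.5000 19.7500 24.0000] v=[-0.7500 0.5000 -4.0000 2.5000]
Step 4: x=[5.8750 12.5313 16.2500 26.1250] v=[3.0000 0.0625 -7.0000 4.2500]
Step 5: x=[7.7657 11.8282 15.8282 26.3125] v=[3.7813 -1.4063 -0.8437 0.3750]
Max displacement = 3.7500

Answer: 3.7500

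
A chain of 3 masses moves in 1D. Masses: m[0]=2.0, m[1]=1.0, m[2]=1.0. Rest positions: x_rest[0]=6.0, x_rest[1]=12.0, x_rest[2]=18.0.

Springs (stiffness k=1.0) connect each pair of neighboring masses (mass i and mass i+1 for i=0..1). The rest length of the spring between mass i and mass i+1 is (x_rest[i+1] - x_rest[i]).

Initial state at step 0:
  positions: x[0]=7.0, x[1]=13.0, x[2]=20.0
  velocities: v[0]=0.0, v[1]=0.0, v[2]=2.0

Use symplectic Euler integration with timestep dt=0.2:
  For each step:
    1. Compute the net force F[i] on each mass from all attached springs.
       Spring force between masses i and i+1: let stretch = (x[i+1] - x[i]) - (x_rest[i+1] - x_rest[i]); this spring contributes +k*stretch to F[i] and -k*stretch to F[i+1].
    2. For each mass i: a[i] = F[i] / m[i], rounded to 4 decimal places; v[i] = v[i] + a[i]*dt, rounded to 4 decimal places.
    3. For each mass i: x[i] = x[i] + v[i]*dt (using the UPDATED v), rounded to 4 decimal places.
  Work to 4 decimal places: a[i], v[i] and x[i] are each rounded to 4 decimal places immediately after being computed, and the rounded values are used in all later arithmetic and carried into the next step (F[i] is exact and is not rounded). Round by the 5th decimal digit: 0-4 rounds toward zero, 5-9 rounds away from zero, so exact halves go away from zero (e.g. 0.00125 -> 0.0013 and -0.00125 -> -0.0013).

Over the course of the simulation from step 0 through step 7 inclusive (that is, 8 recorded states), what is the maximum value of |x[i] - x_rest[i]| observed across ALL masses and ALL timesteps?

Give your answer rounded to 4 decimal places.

Answer: 3.2721

Derivation:
Step 0: x=[7.0000 13.0000 20.0000] v=[0.0000 0.0000 2.0000]
Step 1: x=[7.0000 13.0400 20.3600] v=[0.0000 0.2000 1.8000]
Step 2: x=[7.0008 13.1312 20.6672] v=[0.0040 0.4560 1.5360]
Step 3: x=[7.0042 13.2786 20.9130] v=[0.0170 0.7371 1.2288]
Step 4: x=[7.0131 13.4804 21.0934] v=[0.0444 1.0091 0.9019]
Step 5: x=[7.0313 13.7280 21.2093] v=[0.0911 1.2382 0.5793]
Step 6: x=[7.0635 14.0070 21.2659] v=[0.1608 1.3951 0.2830]
Step 7: x=[7.1145 14.2986 21.2721] v=[0.2552 1.4582 0.0312]
Max displacement = 3.2721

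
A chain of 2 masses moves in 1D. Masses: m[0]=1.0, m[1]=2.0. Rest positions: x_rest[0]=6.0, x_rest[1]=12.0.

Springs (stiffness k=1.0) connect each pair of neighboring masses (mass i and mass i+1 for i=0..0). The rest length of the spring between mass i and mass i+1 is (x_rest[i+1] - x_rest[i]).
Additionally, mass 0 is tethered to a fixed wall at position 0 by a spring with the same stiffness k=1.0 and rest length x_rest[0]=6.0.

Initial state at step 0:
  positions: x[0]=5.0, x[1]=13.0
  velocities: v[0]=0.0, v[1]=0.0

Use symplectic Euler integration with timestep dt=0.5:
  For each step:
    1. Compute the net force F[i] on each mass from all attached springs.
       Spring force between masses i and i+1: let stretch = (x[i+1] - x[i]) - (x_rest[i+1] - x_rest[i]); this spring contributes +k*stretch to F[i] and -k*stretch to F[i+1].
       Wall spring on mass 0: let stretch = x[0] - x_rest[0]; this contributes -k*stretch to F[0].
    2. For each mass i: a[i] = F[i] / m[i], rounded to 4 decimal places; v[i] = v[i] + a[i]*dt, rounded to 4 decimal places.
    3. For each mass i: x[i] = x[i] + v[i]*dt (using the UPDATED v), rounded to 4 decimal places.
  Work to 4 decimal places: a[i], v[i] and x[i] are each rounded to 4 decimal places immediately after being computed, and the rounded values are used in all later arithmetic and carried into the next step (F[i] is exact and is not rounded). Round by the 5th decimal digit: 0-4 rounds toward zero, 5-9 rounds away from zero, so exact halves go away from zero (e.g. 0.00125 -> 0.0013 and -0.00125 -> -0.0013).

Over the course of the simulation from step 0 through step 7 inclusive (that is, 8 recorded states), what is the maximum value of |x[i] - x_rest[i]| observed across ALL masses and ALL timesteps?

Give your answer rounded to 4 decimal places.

Answer: 1.5625

Derivation:
Step 0: x=[5.0000 13.0000] v=[0.0000 0.0000]
Step 1: x=[5.7500 12.7500] v=[1.5000 -0.5000]
Step 2: x=[6.8125 12.3750] v=[2.1250 -0.7500]
Step 3: x=[7.5625 12.0547] v=[1.5000 -0.6406]
Step 4: x=[7.5449 11.9229] v=[-0.0352 -0.2637]
Step 5: x=[6.7356 11.9938] v=[-1.6187 0.1418]
Step 6: x=[5.5569 12.1575] v=[-2.3574 0.3273]
Step 7: x=[4.6391 12.2461] v=[-1.8356 0.1772]
Max displacement = 1.5625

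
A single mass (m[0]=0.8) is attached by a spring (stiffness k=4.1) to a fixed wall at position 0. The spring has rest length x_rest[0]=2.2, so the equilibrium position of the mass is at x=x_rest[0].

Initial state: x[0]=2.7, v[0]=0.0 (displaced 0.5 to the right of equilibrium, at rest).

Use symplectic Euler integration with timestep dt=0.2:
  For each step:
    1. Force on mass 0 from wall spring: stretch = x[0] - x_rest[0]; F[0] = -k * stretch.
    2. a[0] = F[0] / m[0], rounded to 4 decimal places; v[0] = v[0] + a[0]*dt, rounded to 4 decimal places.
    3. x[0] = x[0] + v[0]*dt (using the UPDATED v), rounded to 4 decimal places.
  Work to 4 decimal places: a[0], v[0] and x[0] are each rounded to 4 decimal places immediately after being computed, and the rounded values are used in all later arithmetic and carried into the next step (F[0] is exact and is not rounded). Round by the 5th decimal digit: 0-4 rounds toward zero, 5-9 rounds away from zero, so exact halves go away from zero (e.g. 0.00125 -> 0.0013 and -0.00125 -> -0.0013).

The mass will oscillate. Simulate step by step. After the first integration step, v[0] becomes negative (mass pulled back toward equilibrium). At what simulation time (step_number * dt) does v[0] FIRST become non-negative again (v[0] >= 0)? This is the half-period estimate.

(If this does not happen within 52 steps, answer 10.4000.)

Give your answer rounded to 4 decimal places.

Answer: 1.4000

Derivation:
Step 0: x=[2.7000] v=[0.0000]
Step 1: x=[2.5975] v=[-0.5125]
Step 2: x=[2.4135] v=[-0.9199]
Step 3: x=[2.1858] v=[-1.1387]
Step 4: x=[1.9610] v=[-1.1241]
Step 5: x=[1.7852] v=[-0.8791]
Step 6: x=[1.6944] v=[-0.4539]
Step 7: x=[1.7073] v=[0.0643]
First v>=0 after going negative at step 7, time=1.4000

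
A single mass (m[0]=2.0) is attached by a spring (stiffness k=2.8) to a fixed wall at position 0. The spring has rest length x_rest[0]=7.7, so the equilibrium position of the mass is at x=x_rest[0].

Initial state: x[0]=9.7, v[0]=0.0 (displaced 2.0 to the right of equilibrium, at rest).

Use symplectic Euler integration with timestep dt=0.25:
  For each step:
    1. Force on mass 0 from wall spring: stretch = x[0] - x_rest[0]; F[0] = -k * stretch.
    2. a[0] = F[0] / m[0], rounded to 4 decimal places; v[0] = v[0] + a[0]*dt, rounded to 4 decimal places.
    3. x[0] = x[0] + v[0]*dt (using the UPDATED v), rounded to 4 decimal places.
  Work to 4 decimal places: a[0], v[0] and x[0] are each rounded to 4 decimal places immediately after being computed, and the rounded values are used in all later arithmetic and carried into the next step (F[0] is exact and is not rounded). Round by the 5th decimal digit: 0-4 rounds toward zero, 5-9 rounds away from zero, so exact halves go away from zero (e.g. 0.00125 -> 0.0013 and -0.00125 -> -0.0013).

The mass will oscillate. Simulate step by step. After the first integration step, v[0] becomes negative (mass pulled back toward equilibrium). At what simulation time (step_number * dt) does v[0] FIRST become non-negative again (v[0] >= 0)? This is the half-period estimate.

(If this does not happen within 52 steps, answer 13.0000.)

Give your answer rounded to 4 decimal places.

Step 0: x=[9.7000] v=[0.0000]
Step 1: x=[9.5250] v=[-0.7000]
Step 2: x=[9.1903] v=[-1.3388]
Step 3: x=[8.7252] v=[-1.8604]
Step 4: x=[8.1704] v=[-2.2192]
Step 5: x=[7.5744] v=[-2.3839]
Step 6: x=[6.9894] v=[-2.3400]
Step 7: x=[6.4666] v=[-2.0913]
Step 8: x=[6.0517] v=[-1.6596]
Step 9: x=[5.7810] v=[-1.0827]
Step 10: x=[5.6782] v=[-0.4111]
Step 11: x=[5.7523] v=[0.2965]
First v>=0 after going negative at step 11, time=2.7500

Answer: 2.7500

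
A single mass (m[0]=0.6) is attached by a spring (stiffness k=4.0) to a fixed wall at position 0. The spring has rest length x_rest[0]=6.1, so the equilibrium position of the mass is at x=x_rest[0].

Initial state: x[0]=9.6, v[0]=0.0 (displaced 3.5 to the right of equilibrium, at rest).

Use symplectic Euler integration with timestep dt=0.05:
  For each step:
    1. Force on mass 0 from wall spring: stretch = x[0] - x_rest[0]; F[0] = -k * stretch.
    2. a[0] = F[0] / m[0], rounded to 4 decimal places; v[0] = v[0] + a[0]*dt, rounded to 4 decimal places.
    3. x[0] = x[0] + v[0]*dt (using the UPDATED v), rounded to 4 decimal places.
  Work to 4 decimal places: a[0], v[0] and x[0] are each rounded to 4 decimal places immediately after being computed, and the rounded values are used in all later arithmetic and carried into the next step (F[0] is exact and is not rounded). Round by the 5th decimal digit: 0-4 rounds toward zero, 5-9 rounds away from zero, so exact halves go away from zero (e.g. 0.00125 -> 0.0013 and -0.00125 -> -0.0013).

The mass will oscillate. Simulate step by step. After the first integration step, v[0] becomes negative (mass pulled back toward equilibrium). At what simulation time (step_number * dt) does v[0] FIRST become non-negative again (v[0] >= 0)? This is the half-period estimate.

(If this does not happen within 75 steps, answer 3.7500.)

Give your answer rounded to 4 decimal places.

Step 0: x=[9.6000] v=[0.0000]
Step 1: x=[9.5417] v=[-1.1667]
Step 2: x=[9.4260] v=[-2.3139]
Step 3: x=[9.2549] v=[-3.4226]
Step 4: x=[9.0312] v=[-4.4742]
Step 5: x=[8.7586] v=[-5.4513]
Step 6: x=[8.4417] v=[-6.3375]
Step 7: x=[8.0858] v=[-7.1181]
Step 8: x=[7.6968] v=[-7.7800]
Step 9: x=[7.2812] v=[-8.3123]
Step 10: x=[6.8459] v=[-8.7060]
Step 11: x=[6.3982] v=[-8.9546]
Step 12: x=[5.9455] v=[-9.0540]
Step 13: x=[5.4954] v=[-9.0025]
Step 14: x=[5.0554] v=[-8.8010]
Step 15: x=[4.6328] v=[-8.4528]
Step 16: x=[4.2346] v=[-7.9637]
Step 17: x=[3.8675] v=[-7.3419]
Step 18: x=[3.5376] v=[-6.5977]
Step 19: x=[3.2504] v=[-5.7436]
Step 20: x=[3.0107] v=[-4.7937]
Step 21: x=[2.8225] v=[-3.7639]
Step 22: x=[2.6889] v=[-2.6714]
Step 23: x=[2.6122] v=[-1.5344]
Step 24: x=[2.5936] v=[-0.3718]
Step 25: x=[2.6335] v=[0.7970]
First v>=0 after going negative at step 25, time=1.2500

Answer: 1.2500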